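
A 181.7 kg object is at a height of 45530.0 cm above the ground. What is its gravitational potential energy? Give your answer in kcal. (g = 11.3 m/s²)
PE = mgh = 181.7 kg × 11.3 m/s² × 455.3 m = 9.348e+05 J = 223.4 kcal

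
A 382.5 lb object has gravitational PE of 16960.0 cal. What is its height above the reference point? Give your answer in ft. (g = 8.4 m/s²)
PE = mgh → h = PE/(mg) = 7.096e+04 J / (173.5 kg × 8.4 m/s²) = 48.69 m = 159.7 ft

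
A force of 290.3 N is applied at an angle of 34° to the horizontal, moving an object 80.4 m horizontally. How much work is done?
W = Fd cosθ = 290.3×80.4×cos(34°) = 19350.0 J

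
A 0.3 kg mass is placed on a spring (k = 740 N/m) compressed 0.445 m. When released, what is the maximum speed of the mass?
½kx² = ½mv² → v = x√(k/m) = 0.445×√(740/0.3) = 22.1 m/s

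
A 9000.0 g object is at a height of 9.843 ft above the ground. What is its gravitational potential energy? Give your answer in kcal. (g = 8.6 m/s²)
PE = mgh = 9 kg × 8.6 m/s² × 3 m = 232.2 J = 0.0555 kcal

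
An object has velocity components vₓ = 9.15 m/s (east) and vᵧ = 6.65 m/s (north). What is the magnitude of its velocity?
|v| = √(vₓ² + vᵧ²) = √(9.15² + 6.65²) = √(127.945) = 11.31 m/s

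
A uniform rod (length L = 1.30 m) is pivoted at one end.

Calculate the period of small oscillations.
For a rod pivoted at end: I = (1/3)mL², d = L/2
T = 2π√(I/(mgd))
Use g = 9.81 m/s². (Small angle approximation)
I/m = (1/3)L² = 0.5633 m²; d = L/2 = 0.65 m
T = 2π√(I/(mgd)) = 2π√(0.5633/(9.81×0.65)) = 1.868 s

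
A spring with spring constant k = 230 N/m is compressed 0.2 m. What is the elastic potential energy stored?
PE = ½kx² = ½×230×0.2² = 4.6 J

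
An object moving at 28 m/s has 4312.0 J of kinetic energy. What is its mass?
KE = ½mv² → m = 2KE/v² = 2×4312.0/28² = 11.0 kg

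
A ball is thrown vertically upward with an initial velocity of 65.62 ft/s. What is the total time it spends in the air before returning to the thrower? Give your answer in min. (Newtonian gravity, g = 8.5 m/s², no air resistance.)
t_total = 2v₀/g (with unit conversion) = 0.07844 min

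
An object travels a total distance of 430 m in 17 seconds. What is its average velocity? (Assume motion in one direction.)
v_avg = Δd / Δt = 430 / 17 = 25.29 m/s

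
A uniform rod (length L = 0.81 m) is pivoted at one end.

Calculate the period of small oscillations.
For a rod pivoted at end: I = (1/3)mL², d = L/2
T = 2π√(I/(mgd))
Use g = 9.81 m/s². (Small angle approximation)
I/m = (1/3)L² = 0.2187 m²; d = L/2 = 0.405 m
T = 2π√(I/(mgd)) = 2π√(0.2187/(9.81×0.405)) = 1.474 s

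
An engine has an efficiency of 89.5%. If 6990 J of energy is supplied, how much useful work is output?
W_out = η × W_in = 0.895 × 6990 = 6256.1 J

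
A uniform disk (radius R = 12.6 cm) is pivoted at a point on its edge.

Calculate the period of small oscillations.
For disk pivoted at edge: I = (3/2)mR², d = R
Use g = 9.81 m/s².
I/m = (3/2)R² = 0.02381 m²; d = R = 0.126 m
T = 2π√((3/2)R²/(gR)) = 2π√(3R/(2g)) = 0.8721 s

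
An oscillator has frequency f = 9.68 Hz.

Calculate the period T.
T = 1/f = 1/9.68 = 0.1033 s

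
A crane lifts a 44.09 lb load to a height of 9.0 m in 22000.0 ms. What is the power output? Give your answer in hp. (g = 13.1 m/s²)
W = mgh = 20×13.1×9 = 2358 J
P = W/t = 2358/22 = 107.2 W = 0.1437 hp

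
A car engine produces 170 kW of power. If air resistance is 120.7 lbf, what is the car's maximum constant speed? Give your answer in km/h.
P = Fv → v = P/F = 170000 W / 536.9 N = 316.6 m/s = 1140.0 km/h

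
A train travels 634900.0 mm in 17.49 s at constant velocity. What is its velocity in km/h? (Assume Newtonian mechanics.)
v = d/t (with unit conversion) = 130.7 km/h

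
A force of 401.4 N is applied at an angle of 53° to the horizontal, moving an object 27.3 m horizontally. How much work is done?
W = Fd cosθ = 401.4×27.3×cos(53°) = 6594.8 J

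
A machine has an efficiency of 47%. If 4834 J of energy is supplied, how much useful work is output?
W_out = η × W_in = 0.47 × 4834 = 2272.0 J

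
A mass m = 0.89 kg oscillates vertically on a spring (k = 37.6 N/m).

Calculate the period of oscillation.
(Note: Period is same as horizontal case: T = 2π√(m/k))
T = 2π√(m/k) = 2π√(0.89/37.6) = 0.9667 s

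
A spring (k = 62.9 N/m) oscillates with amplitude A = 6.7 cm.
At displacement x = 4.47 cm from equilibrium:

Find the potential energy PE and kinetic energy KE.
E_total = ½kA² = ½×62.9×(0.067)² = 0.1412 J
PE = ½kx² = ½×62.9×(0.0447)² = 0.06284 J
KE = E_total − PE = 0.07834 J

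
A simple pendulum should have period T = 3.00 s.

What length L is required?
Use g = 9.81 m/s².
T = 2π√(L/g) → L = g(T/2π)² = 9.81×(3.0/2π)² = 2.236 m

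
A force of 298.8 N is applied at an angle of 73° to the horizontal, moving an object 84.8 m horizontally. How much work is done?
W = Fd cosθ = 298.8×84.8×cos(73°) = 7408.2 J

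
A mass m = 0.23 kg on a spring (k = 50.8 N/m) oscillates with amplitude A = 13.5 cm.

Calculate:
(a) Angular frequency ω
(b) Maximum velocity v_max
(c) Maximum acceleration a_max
ω = √(k/m) = √(50.8/0.23) = 14.86 rad/s
v_max = ωA = 14.86×0.135 = 2.006 m/s
a_max = ω²A = 14.86²×0.135 = 29.82 m/s²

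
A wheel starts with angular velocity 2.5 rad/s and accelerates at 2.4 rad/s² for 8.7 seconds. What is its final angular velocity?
ω = ω₀ + αt = 2.5 + 2.4 × 8.7 = 23.38 rad/s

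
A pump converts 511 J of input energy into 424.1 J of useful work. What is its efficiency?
η = W_out/W_in = 424.1/511 = 0.8299 = 82.99%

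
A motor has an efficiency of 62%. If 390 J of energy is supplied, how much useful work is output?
W_out = η × W_in = 0.62 × 390 = 241.8 J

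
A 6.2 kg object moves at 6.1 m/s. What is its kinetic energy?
KE = ½mv² = ½×6.2×6.1² = 115.351 J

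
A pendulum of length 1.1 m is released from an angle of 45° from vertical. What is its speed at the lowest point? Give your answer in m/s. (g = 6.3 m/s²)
h = L(1 − cosθ) = 1.1×(1 − cos45°) = 0.3222 m
v = √(2gh) = √(2×6.3×0.3222) = 2.015 m/s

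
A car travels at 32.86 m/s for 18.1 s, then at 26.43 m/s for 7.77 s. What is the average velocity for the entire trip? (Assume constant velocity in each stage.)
d₁ = v₁t₁ = 32.86 × 18.1 = 594.766 m
d₂ = v₂t₂ = 26.43 × 7.77 = 205.361 m
d_total = 800.13 m, t_total = 25.87 s
v_avg = d_total/t_total = 800.13/25.87 = 30.93 m/s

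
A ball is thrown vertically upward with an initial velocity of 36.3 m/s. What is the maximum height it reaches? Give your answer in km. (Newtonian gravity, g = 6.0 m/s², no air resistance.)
h_max = v₀²/(2g) (with unit conversion) = 0.1098 km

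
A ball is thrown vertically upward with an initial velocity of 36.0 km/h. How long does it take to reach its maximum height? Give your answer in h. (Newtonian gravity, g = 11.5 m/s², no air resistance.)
t_up = v₀/g (with unit conversion) = 0.0002415 h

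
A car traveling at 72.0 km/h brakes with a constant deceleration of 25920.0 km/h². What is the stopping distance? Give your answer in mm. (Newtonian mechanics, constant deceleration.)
d = v₀² / (2a) (with unit conversion) = 100000.0 mm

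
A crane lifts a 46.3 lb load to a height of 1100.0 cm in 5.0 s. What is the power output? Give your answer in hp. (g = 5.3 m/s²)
W = mgh = 21×5.3×11 = 1224 J
P = W/t = 1224/5 = 244.9 W = 0.3284 hp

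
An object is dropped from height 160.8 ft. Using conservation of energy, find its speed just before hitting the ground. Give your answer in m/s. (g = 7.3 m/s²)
mgh = ½mv² → v = √(2gh) = √(2×7.3×49.01) = 26.75 m/s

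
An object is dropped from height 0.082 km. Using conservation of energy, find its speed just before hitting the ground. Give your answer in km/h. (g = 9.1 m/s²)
mgh = ½mv² → v = √(2gh) = √(2×9.1×82) = 38.63 m/s = 139.1 km/h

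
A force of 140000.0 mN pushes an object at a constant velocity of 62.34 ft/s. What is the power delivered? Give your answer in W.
P = Fv = 140 N × 19 m/s = 2660 W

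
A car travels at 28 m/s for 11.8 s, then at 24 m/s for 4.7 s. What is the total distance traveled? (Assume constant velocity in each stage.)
d₁ = v₁t₁ = 28 × 11.8 = 330.4 m
d₂ = v₂t₂ = 24 × 4.7 = 112.8 m
d_total = 330.4 + 112.8 = 443.2 m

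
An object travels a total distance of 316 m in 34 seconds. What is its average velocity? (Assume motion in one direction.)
v_avg = Δd / Δt = 316 / 34 = 9.29 m/s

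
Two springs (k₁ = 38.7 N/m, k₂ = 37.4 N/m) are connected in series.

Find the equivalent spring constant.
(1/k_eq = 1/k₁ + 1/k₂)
1/k_eq = 1/38.7 + 1/37.4 = 0.052578; k_eq = 19.02 N/m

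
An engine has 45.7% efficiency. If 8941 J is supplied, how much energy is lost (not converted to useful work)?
W_out = η × W_in = 0.457×8941 = 4086.0 J
W_lost = W_in − W_out = 8941 − 4086.0 = 4855.0 J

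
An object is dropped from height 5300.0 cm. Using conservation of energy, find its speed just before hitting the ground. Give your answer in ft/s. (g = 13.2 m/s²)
mgh = ½mv² → v = √(2gh) = √(2×13.2×53) = 37.41 m/s = 122.7 ft/s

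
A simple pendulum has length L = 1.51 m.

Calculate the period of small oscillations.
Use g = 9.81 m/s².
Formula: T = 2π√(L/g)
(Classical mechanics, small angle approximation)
T = 2π√(L/g) = 2π√(1.51/9.81) = 2.465 s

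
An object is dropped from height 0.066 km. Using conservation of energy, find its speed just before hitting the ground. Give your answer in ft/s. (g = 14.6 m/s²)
mgh = ½mv² → v = √(2gh) = √(2×14.6×66) = 43.9 m/s = 144.0 ft/s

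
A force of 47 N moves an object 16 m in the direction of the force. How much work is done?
W = Fd = 47×16 = 752.0 J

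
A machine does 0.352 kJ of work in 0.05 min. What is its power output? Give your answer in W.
P = W/t = 352 J / 3 s = 117.3 W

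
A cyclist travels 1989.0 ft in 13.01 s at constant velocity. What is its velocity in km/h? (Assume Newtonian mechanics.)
v = d/t (with unit conversion) = 167.8 km/h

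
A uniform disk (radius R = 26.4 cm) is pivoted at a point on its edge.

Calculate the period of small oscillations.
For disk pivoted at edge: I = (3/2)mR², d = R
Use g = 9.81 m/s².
I/m = (3/2)R² = 0.1045 m²; d = R = 0.264 m
T = 2π√((3/2)R²/(gR)) = 2π√(3R/(2g)) = 1.262 s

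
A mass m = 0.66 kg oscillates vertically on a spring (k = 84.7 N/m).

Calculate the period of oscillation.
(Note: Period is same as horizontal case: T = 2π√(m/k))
T = 2π√(m/k) = 2π√(0.66/84.7) = 0.5546 s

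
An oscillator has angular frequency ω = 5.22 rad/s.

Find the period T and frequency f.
T = 2π/ω = 2π/5.22 = 1.204 s; f = ω/2π = 0.8308 Hz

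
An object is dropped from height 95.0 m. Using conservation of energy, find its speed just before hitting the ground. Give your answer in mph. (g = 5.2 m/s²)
mgh = ½mv² → v = √(2gh) = √(2×5.2×95) = 31.43 m/s = 70.31 mph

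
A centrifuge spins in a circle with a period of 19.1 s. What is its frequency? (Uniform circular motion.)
f = 1/T = 1/19.1 = 0.0524 Hz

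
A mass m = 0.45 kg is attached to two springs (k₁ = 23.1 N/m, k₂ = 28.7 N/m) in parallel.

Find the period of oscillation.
k_eq = k₁+k₂ = 51.8 N/m
T = 2π√(m/k_eq) = 2π√(0.45/51.8) = 0.5856 s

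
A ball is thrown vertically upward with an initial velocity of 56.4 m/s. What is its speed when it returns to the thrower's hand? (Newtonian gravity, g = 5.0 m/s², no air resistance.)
By conservation of energy, the ball returns at the same speed = 56.4 m/s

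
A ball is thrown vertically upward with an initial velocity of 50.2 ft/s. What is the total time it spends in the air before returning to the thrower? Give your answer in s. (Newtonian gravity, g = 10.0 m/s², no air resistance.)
t_total = 2v₀/g (with unit conversion) = 3.06 s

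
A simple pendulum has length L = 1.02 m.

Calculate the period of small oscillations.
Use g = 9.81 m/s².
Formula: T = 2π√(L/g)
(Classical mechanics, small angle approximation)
T = 2π√(L/g) = 2π√(1.02/9.81) = 2.026 s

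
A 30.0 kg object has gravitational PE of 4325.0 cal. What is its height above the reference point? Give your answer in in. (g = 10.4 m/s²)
PE = mgh → h = PE/(mg) = 1.81e+04 J / (30 kg × 10.4 m/s²) = 58 m = 2283.0 in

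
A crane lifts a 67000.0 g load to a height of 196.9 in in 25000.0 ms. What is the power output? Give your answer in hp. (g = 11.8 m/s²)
W = mgh = 67×11.8×5.001 = 3954 J
P = W/t = 3954/25 = 158.2 W = 0.2121 hp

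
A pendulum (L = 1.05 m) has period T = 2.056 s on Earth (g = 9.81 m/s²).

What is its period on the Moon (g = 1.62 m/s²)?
T = 2π√(L/g), so T_moon/T_earth = √(g_earth/g_moon)
T_moon = 2π√(1.05/1.62) = 5.058 s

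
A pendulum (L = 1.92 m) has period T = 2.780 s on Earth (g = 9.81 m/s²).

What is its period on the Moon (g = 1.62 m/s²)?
T = 2π√(L/g), so T_moon/T_earth = √(g_earth/g_moon)
T_moon = 2π√(1.92/1.62) = 6.84 s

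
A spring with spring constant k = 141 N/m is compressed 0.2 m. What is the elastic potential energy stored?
PE = ½kx² = ½×141×0.2² = 2.82 J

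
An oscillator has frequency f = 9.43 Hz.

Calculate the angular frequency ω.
ω = 2πf = 2π×9.43 = 59.25 rad/s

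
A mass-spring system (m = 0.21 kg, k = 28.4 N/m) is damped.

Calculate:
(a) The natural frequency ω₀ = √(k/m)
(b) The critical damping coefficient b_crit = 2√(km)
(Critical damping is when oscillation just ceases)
ω₀ = √(k/m) = √(28.4/0.21) = 11.63 rad/s
b_crit = 2√(km) = 2√(28.4×0.21) = 4.884 kg/s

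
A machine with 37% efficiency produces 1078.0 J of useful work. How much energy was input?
W_in = W_out/η = 1078.0/0.37 = 2913.5 J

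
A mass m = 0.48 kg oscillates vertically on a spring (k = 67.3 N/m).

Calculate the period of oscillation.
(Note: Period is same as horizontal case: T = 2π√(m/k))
T = 2π√(m/k) = 2π√(0.48/67.3) = 0.5306 s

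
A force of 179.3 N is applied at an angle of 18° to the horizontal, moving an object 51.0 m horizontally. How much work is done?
W = Fd cosθ = 179.3×51.0×cos(18°) = 8696.7 J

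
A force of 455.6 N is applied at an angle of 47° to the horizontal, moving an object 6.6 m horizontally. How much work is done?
W = Fd cosθ = 455.6×6.6×cos(47°) = 2050.7 J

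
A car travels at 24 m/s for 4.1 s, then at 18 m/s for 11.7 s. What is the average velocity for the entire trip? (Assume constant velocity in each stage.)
d₁ = v₁t₁ = 24 × 4.1 = 98.4 m
d₂ = v₂t₂ = 18 × 11.7 = 210.6 m
d_total = 309.0 m, t_total = 15.8 s
v_avg = d_total/t_total = 309.0/15.8 = 19.56 m/s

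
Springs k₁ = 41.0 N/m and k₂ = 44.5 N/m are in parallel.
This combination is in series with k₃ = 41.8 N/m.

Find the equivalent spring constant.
k₁₂ = k₁ + k₂ = 85.5 N/m (parallel)
1/k_eq = 1/k₁₂ + 1/k₃ → k_eq = 28.07 N/m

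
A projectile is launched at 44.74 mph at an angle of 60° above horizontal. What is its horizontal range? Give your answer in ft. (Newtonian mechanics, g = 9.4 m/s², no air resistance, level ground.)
R = v₀² sin(2θ) / g (with unit conversion) = 120.9 ft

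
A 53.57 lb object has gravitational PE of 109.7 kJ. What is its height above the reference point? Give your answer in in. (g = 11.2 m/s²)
PE = mgh → h = PE/(mg) = 1.097e+05 J / (24.3 kg × 11.2 m/s²) = 403.1 m = 15870.0 in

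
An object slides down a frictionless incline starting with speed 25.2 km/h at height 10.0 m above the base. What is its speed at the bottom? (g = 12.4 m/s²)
½mv₀² + mgh = ½mv² → v = √(v₀² + 2gh) = √(7² + 2×12.4×10) = 17.23 m/s = 62.04 km/h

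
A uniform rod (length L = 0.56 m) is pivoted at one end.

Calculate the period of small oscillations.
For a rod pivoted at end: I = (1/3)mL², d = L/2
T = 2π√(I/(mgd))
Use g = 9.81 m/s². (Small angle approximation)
I/m = (1/3)L² = 0.1045 m²; d = L/2 = 0.28 m
T = 2π√(I/(mgd)) = 2π√(0.1045/(9.81×0.28)) = 1.226 s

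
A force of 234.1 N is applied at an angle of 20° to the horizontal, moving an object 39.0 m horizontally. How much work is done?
W = Fd cosθ = 234.1×39.0×cos(20°) = 8579.3 J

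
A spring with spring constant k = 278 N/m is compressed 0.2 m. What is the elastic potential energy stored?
PE = ½kx² = ½×278×0.2² = 5.56 J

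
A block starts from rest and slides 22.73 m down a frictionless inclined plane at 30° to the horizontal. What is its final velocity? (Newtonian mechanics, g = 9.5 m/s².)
a = g sin(θ) = 9.5 × sin(30°) = 4.75 m/s²
v = √(2ad) = √(2 × 4.75 × 22.73) = 14.69 m/s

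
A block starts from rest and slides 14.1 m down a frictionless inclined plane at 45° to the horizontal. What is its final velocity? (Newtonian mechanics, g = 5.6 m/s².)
a = g sin(θ) = 5.6 × sin(45°) = 3.96 m/s²
v = √(2ad) = √(2 × 3.96 × 14.1) = 10.57 m/s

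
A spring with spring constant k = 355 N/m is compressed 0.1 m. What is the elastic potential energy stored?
PE = ½kx² = ½×355×0.1² = 1.775 J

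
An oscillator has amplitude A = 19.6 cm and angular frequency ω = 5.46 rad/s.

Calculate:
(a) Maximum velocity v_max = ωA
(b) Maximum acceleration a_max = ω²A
v_max = ωA = 5.46×0.196 = 1.07 m/s
a_max = ω²A = 5.46²×0.196 = 5.843 m/s²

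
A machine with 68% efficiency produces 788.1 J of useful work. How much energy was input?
W_in = W_out/η = 788.1/0.68 = 1159.0 J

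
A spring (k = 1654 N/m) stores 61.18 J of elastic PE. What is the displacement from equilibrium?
PE = ½kx² → x = √(2PE/k) = √(2×61.18/1654) = 0.272 m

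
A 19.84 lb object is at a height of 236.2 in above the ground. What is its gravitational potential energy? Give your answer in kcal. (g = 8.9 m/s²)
PE = mgh = 8.999 kg × 8.9 m/s² × 5.999 m = 480.5 J = 0.1148 kcal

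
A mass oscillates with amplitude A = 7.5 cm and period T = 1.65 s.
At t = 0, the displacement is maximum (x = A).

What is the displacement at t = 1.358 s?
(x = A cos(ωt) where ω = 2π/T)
ω = 2π/T = 2π/1.65 = 3.808 rad/s
x = A cos(ωt) = 7.5×cos(3.808×1.358) = 3.322 cm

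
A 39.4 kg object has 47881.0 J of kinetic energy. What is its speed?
KE = ½mv² → v = √(2KE/m) = √(2×47881.0/39.4) = 49.3 m/s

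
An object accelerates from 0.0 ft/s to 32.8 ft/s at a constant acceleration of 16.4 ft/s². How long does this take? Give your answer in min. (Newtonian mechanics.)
t = (v - v₀)/a (with unit conversion) = 0.03333 min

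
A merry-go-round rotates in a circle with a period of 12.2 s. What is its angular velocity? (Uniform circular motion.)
ω = 2π/T = 2π/12.2 = 0.515 rad/s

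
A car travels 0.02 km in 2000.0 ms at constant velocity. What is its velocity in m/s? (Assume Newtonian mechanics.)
v = d/t (with unit conversion) = 10.0 m/s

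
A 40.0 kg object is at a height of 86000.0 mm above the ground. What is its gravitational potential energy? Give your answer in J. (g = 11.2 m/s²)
PE = mgh = 40 kg × 11.2 m/s² × 86 m = 3.853e+04 J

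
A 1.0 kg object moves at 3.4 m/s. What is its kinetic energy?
KE = ½mv² = ½×1.0×3.4² = 5.78 J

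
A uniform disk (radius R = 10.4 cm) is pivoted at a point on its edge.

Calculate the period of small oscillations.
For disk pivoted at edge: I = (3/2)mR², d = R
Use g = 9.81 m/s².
I/m = (3/2)R² = 0.01622 m²; d = R = 0.104 m
T = 2π√((3/2)R²/(gR)) = 2π√(3R/(2g)) = 0.7923 s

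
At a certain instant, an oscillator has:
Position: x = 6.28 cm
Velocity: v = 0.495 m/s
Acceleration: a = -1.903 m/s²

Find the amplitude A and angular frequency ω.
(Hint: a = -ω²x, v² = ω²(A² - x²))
a = −ω²x → ω = √(|a|/x) = √(1.903/0.0628) = 5.505 rad/s
v² = ω²(A² − x²) → A = √(x² + v²/ω²) = √(0.0628² + 0.495²/5.505²) = 0.1097 m = 10.97 cm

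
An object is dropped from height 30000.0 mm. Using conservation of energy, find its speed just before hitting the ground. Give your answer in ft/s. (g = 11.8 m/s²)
mgh = ½mv² → v = √(2gh) = √(2×11.8×30) = 26.61 m/s = 87.3 ft/s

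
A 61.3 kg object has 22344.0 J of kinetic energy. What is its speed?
KE = ½mv² → v = √(2KE/m) = √(2×22344.0/61.3) = 27.0 m/s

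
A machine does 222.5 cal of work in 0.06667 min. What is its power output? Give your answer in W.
P = W/t = 930.9 J / 4 s = 232.7 W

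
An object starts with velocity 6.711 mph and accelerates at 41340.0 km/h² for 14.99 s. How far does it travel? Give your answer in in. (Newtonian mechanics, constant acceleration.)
d = v₀t + ½at² (with unit conversion) = 15880.0 in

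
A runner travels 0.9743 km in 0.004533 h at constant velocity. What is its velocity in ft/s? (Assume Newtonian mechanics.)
v = d/t (with unit conversion) = 195.9 ft/s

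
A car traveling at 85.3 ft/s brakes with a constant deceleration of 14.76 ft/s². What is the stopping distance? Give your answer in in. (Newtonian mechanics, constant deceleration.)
d = v₀² / (2a) (with unit conversion) = 2958.0 in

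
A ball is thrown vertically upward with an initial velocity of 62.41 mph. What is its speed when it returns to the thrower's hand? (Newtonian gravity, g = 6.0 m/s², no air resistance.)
By conservation of energy, the ball returns at the same speed = 62.41 mph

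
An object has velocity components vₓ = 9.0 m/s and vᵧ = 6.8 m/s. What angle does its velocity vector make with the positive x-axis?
θ = arctan(vᵧ/vₓ) = arctan(6.8/9.0) = 37.07°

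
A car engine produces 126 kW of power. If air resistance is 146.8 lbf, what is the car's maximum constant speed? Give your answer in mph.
P = Fv → v = P/F = 126000 W / 653 N = 193 m/s = 431.6 mph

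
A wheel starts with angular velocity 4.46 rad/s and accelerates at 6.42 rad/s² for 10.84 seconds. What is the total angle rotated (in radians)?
θ = ω₀t + ½αt² = 4.46×10.84 + ½×6.42×10.84² = 425.54 rad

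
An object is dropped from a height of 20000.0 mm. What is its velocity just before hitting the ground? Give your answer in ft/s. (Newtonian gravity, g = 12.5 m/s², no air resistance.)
v = √(2gh) (with unit conversion) = 73.36 ft/s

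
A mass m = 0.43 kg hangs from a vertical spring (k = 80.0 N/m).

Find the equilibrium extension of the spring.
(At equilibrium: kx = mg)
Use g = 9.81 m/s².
x_eq = mg/k = 0.43×9.81/80.0 = 0.05273 m = 5.273 cm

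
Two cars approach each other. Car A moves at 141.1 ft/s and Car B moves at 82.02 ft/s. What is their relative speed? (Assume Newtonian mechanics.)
v_rel = v_A + v_B = 141.1 + 82.02 = 223.1 ft/s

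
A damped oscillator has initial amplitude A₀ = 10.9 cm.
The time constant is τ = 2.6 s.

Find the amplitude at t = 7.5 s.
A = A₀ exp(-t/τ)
A = A₀ exp(−t/τ) = 10.9×exp(−7.5/2.6) = 0.6091 cm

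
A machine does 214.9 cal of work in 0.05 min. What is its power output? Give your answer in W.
P = W/t = 899.1 J / 3 s = 299.7 W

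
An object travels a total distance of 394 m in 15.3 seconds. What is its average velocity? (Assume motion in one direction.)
v_avg = Δd / Δt = 394 / 15.3 = 25.75 m/s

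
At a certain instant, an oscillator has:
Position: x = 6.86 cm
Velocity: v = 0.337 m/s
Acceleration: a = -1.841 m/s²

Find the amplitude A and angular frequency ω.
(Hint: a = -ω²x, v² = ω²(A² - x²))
a = −ω²x → ω = √(|a|/x) = √(1.841/0.0686) = 5.18 rad/s
v² = ω²(A² − x²) → A = √(x² + v²/ω²) = √(0.0686² + 0.337²/5.18²) = 0.09454 m = 9.454 cm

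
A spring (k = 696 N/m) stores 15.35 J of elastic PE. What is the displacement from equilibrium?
PE = ½kx² → x = √(2PE/k) = √(2×15.35/696) = 0.21 m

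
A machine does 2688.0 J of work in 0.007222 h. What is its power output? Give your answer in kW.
P = W/t = 2688 J / 26 s = 103.4 W = 0.1034 kW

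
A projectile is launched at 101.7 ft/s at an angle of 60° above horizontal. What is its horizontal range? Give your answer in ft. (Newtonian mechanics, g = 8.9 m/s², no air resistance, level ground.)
R = v₀² sin(2θ) / g (with unit conversion) = 306.8 ft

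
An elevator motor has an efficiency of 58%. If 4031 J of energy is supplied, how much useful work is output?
W_out = η × W_in = 0.58 × 4031 = 2338.0 J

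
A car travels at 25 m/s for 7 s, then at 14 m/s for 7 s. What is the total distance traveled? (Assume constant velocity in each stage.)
d₁ = v₁t₁ = 25 × 7 = 175 m
d₂ = v₂t₂ = 14 × 7 = 98 m
d_total = 175 + 98 = 273 m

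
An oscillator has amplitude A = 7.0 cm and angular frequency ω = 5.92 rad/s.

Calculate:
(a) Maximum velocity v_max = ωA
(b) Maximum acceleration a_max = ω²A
v_max = ωA = 5.92×0.07 = 0.4144 m/s
a_max = ω²A = 5.92²×0.07 = 2.453 m/s²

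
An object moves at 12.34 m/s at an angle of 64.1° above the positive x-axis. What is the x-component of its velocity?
vₓ = v cos(θ) = 12.34 × cos(64.1°) = 5.39 m/s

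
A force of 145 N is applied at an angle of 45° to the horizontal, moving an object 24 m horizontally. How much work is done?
W = Fd cosθ = 145×24×cos(45°) = 2460.7 J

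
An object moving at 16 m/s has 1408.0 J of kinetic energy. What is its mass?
KE = ½mv² → m = 2KE/v² = 2×1408.0/16² = 11.0 kg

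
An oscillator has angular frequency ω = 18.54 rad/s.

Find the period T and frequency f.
T = 2π/ω = 2π/18.54 = 0.3389 s; f = ω/2π = 2.951 Hz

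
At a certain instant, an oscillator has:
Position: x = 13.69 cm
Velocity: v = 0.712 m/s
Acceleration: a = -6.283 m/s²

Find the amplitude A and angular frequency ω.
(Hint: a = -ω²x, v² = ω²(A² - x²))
a = −ω²x → ω = √(|a|/x) = √(6.283/0.1369) = 6.775 rad/s
v² = ω²(A² − x²) → A = √(x² + v²/ω²) = √(0.1369² + 0.712²/6.775²) = 0.1726 m = 17.26 cm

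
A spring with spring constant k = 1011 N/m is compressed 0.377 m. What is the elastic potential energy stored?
PE = ½kx² = ½×1011×0.377² = 71.85 J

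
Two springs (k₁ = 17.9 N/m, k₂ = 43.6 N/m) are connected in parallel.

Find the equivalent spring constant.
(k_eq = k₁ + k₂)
k_eq = k₁ + k₂ = 17.9 + 43.6 = 61.5 N/m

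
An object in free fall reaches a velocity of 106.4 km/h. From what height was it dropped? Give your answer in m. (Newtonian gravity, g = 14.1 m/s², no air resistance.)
h = v²/(2g) (with unit conversion) = 30.98 m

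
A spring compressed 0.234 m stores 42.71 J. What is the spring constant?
PE = ½kx² → k = 2PE/x² = 2×42.71/0.234² = 1560.0 N/m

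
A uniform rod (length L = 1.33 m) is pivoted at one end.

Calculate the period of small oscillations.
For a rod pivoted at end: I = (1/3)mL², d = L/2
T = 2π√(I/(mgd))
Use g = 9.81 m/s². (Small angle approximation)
I/m = (1/3)L² = 0.5896 m²; d = L/2 = 0.665 m
T = 2π√(I/(mgd)) = 2π√(0.5896/(9.81×0.665)) = 1.889 s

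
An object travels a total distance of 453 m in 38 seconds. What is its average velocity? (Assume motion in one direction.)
v_avg = Δd / Δt = 453 / 38 = 11.92 m/s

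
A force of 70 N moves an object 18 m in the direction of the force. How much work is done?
W = Fd = 70×18 = 1260.0 J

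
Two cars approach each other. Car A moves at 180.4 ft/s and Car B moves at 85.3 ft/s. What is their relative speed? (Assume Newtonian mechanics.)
v_rel = v_A + v_B = 180.4 + 85.3 = 265.7 ft/s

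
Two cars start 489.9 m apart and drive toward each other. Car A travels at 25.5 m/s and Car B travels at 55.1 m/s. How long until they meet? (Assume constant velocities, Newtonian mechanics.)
Combined speed: v_combined = 25.5 + 55.1 = 80.6 m/s
Time to meet: t = d/80.6 = 489.9/80.6 = 6.08 s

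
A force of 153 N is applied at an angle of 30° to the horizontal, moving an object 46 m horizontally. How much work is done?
W = Fd cosθ = 153×46×cos(30°) = 6095.1 J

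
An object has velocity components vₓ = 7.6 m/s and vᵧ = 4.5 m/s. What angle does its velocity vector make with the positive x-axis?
θ = arctan(vᵧ/vₓ) = arctan(4.5/7.6) = 30.63°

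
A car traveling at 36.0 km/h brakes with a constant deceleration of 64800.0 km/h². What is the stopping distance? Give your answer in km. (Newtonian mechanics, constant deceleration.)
d = v₀² / (2a) (with unit conversion) = 0.01 km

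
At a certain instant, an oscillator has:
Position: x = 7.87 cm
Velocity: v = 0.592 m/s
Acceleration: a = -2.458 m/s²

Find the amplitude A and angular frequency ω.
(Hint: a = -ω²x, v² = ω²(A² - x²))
a = −ω²x → ω = √(|a|/x) = √(2.458/0.0787) = 5.589 rad/s
v² = ω²(A² − x²) → A = √(x² + v²/ω²) = √(0.0787² + 0.592²/5.589²) = 0.132 m = 13.2 cm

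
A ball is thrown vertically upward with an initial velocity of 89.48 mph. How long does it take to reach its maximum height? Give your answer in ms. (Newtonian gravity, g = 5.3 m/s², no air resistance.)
t_up = v₀/g (with unit conversion) = 7547.0 ms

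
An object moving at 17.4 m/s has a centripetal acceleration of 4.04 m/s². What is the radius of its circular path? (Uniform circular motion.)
r = v²/a_c = 17.4²/4.04 = 74.94 m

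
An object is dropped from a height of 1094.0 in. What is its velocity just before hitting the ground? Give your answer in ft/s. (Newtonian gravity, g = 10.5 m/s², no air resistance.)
v = √(2gh) (with unit conversion) = 79.25 ft/s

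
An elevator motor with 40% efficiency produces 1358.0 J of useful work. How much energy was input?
W_in = W_out/η = 1358.0/0.4 = 3395.0 J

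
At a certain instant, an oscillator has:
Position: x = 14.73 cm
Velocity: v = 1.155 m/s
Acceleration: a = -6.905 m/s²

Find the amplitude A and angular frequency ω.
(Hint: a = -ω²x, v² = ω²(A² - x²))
a = −ω²x → ω = √(|a|/x) = √(6.905/0.1473) = 6.847 rad/s
v² = ω²(A² − x²) → A = √(x² + v²/ω²) = √(0.1473² + 1.155²/6.847²) = 0.224 m = 22.4 cm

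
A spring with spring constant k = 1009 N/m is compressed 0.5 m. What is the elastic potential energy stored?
PE = ½kx² = ½×1009×0.5² = 126.1 J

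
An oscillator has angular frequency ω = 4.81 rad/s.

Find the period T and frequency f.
T = 2π/ω = 2π/4.81 = 1.306 s; f = ω/2π = 0.7655 Hz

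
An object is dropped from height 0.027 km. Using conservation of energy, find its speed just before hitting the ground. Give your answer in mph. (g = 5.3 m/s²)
mgh = ½mv² → v = √(2gh) = √(2×5.3×27) = 16.92 m/s = 37.84 mph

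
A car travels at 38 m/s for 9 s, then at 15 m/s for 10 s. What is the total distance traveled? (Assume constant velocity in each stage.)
d₁ = v₁t₁ = 38 × 9 = 342 m
d₂ = v₂t₂ = 15 × 10 = 150 m
d_total = 342 + 150 = 492 m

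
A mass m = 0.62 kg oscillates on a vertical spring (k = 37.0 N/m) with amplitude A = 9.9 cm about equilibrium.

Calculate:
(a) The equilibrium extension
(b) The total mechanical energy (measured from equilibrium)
x_eq = mg/k = 0.62×9.81/37.0 = 0.1644 m = 16.44 cm
E = ½kA² = ½×37.0×(0.099)² = 0.1813 J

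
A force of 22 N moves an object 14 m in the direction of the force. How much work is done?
W = Fd = 22×14 = 308.0 J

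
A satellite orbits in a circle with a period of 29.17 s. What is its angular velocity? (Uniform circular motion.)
ω = 2π/T = 2π/29.17 = 0.2154 rad/s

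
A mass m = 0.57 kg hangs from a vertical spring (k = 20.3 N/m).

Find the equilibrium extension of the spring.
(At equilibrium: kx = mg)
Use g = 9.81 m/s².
x_eq = mg/k = 0.57×9.81/20.3 = 0.2755 m = 27.55 cm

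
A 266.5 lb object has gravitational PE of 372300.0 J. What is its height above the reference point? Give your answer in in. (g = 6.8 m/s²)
PE = mgh → h = PE/(mg) = 3.723e+05 J / (120.9 kg × 6.8 m/s²) = 452.9 m = 17830.0 in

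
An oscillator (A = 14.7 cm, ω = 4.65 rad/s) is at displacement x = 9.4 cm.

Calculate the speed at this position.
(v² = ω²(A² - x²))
v = ω√(A² − x²) = 4.65×√(0.147² − 0.094²) = 0.5255 m/s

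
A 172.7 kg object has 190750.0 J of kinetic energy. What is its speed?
KE = ½mv² → v = √(2KE/m) = √(2×190750.0/172.7) = 47.0 m/s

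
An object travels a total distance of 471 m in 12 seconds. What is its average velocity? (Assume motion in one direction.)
v_avg = Δd / Δt = 471 / 12 = 39.25 m/s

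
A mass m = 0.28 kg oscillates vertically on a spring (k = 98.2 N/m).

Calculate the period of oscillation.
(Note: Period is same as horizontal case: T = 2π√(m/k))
T = 2π√(m/k) = 2π√(0.28/98.2) = 0.3355 s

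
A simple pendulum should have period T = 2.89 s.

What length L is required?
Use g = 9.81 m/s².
T = 2π√(L/g) → L = g(T/2π)² = 9.81×(2.89/2π)² = 2.075 m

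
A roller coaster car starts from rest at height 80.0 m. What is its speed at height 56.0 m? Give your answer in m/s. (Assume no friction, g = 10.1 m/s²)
mgh₁ = ½mv₂² + mgh₂ → v₂ = √(2g(h₁−h₂)) = √(2×10.1×(80−56)) = 22.02 m/s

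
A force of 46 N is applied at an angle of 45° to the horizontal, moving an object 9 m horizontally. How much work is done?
W = Fd cosθ = 46×9×cos(45°) = 292.74 J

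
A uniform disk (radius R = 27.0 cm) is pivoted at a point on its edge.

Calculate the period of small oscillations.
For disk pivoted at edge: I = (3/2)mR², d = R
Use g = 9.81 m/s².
I/m = (3/2)R² = 0.1094 m²; d = R = 0.27 m
T = 2π√((3/2)R²/(gR)) = 2π√(3R/(2g)) = 1.277 s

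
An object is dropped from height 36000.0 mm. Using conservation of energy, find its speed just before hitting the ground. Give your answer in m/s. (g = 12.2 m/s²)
mgh = ½mv² → v = √(2gh) = √(2×12.2×36) = 29.64 m/s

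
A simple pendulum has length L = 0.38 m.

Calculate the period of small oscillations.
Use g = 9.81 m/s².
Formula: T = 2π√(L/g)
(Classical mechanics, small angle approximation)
T = 2π√(L/g) = 2π√(0.38/9.81) = 1.237 s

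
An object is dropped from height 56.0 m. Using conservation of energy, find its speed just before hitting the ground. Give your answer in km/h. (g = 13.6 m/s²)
mgh = ½mv² → v = √(2gh) = √(2×13.6×56) = 39.03 m/s = 140.5 km/h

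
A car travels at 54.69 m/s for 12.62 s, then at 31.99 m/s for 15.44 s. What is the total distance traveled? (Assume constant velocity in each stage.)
d₁ = v₁t₁ = 54.69 × 12.62 = 690.188 m
d₂ = v₂t₂ = 31.99 × 15.44 = 493.926 m
d_total = 690.188 + 493.926 = 1184.11 m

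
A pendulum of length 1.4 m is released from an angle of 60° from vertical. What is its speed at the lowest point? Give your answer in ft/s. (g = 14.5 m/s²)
h = L(1 − cosθ) = 1.4×(1 − cos60°) = 0.7 m
v = √(2gh) = √(2×14.5×0.7) = 4.506 m/s = 14.78 ft/s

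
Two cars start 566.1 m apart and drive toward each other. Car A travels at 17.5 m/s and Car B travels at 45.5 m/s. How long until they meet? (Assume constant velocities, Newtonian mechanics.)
Combined speed: v_combined = 17.5 + 45.5 = 63 m/s
Time to meet: t = d/63 = 566.1/63 = 8.99 s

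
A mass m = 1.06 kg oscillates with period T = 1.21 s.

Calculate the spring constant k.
T = 2π√(m/k) → k = m(2π/T)² = 1.06×(2π/1.21)² = 28.58 N/m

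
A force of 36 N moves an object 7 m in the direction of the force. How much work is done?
W = Fd = 36×7 = 252.0 J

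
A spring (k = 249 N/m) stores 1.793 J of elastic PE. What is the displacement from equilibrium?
PE = ½kx² → x = √(2PE/k) = √(2×1.793/249) = 0.12 m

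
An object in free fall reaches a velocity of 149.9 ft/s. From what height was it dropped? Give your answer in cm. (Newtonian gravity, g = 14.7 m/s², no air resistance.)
h = v²/(2g) (with unit conversion) = 7100.0 cm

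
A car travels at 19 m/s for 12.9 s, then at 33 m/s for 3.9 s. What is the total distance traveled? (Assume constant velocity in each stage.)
d₁ = v₁t₁ = 19 × 12.9 = 245.1 m
d₂ = v₂t₂ = 33 × 3.9 = 128.7 m
d_total = 245.1 + 128.7 = 373.8 m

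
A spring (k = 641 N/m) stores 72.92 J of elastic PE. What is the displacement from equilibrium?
PE = ½kx² → x = √(2PE/k) = √(2×72.92/641) = 0.477 m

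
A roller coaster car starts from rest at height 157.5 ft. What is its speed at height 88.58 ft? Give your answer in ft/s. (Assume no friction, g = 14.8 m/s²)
mgh₁ = ½mv₂² + mgh₂ → v₂ = √(2g(h₁−h₂)) = √(2×14.8×(48.01−27)) = 24.94 m/s = 81.81 ft/s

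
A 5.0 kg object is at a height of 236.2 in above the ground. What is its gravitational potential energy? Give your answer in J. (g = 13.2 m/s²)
PE = mgh = 5 kg × 13.2 m/s² × 5.999 m = 396 J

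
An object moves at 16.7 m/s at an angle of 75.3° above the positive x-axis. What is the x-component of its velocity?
vₓ = v cos(θ) = 16.7 × cos(75.3°) = 4.24 m/s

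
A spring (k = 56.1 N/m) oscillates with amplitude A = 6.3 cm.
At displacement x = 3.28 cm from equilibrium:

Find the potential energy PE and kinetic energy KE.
E_total = ½kA² = ½×56.1×(0.063)² = 0.1113 J
PE = ½kx² = ½×56.1×(0.0328)² = 0.03018 J
KE = E_total − PE = 0.08115 J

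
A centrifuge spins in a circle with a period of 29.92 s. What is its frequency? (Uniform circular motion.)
f = 1/T = 1/29.92 = 0.0334 Hz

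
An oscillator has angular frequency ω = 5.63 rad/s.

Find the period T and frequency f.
T = 2π/ω = 2π/5.63 = 1.116 s; f = ω/2π = 0.896 Hz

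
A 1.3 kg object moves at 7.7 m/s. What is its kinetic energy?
KE = ½mv² = ½×1.3×7.7² = 38.5385 J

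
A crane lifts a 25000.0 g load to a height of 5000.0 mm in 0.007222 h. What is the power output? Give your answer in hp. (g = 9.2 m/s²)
W = mgh = 25×9.2×5 = 1150 J
P = W/t = 1150/26 = 44.23 W = 0.05932 hp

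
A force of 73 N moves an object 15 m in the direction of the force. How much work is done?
W = Fd = 73×15 = 1095.0 J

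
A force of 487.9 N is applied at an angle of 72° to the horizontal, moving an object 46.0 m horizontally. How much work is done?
W = Fd cosθ = 487.9×46.0×cos(72°) = 6935.4 J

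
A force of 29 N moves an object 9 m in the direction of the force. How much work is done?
W = Fd = 29×9 = 261.0 J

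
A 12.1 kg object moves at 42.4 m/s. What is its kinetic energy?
KE = ½mv² = ½×12.1×42.4² = 10876.45 J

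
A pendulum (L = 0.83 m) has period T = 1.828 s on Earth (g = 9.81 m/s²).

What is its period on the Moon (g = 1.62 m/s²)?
T = 2π√(L/g), so T_moon/T_earth = √(g_earth/g_moon)
T_moon = 2π√(0.83/1.62) = 4.497 s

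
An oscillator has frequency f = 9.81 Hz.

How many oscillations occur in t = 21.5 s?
n = f×t = 9.81×21.5 = 210.9 oscillations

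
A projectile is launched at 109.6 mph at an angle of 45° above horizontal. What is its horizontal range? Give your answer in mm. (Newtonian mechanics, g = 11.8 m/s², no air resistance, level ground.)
R = v₀² sin(2θ) / g (with unit conversion) = 203400.0 mm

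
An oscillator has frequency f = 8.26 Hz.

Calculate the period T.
T = 1/f = 1/8.26 = 0.1211 s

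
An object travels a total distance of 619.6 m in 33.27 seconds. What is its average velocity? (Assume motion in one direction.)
v_avg = Δd / Δt = 619.6 / 33.27 = 18.62 m/s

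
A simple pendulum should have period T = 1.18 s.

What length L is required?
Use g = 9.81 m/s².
T = 2π√(L/g) → L = g(T/2π)² = 9.81×(1.18/2π)² = 0.346 m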